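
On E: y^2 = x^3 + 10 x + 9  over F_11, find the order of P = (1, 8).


Compute successive multiples of P until we hit O:
  1P = (1, 8)
  2P = (3, 0)
  3P = (1, 3)
  4P = O

ord(P) = 4


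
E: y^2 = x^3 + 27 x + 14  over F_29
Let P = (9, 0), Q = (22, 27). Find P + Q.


P != Q, so use the chord formula.
s = (y2 - y1) / (x2 - x1) = (27) / (13) mod 29 = 11
x3 = s^2 - x1 - x2 mod 29 = 11^2 - 9 - 22 = 3
y3 = s (x1 - x3) - y1 mod 29 = 11 * (9 - 3) - 0 = 8

P + Q = (3, 8)


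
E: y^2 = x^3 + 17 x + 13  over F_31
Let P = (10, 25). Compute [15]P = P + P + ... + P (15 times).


k = 15 = 1111_2 (binary, LSB first: 1111)
Double-and-add from P = (10, 25):
  bit 0 = 1: acc = O + (10, 25) = (10, 25)
  bit 1 = 1: acc = (10, 25) + (15, 27) = (26, 12)
  bit 2 = 1: acc = (26, 12) + (20, 18) = (17, 10)
  bit 3 = 1: acc = (17, 10) + (1, 0) = (10, 6)

15P = (10, 6)


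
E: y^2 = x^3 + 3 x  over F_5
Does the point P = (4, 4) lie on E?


Check whether y^2 = x^3 + 3 x + 0 (mod 5) for (x, y) = (4, 4).
LHS: y^2 = 4^2 mod 5 = 1
RHS: x^3 + 3 x + 0 = 4^3 + 3*4 + 0 mod 5 = 1
LHS = RHS

Yes, on the curve


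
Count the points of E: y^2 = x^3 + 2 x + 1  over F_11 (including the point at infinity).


For each x in F_11, count y with y^2 = x^3 + 2 x + 1 mod 11:
  x = 0: RHS = 1, y in [1, 10]  -> 2 point(s)
  x = 1: RHS = 4, y in [2, 9]  -> 2 point(s)
  x = 3: RHS = 1, y in [1, 10]  -> 2 point(s)
  x = 5: RHS = 4, y in [2, 9]  -> 2 point(s)
  x = 6: RHS = 9, y in [3, 8]  -> 2 point(s)
  x = 8: RHS = 1, y in [1, 10]  -> 2 point(s)
  x = 9: RHS = 0, y in [0]  -> 1 point(s)
  x = 10: RHS = 9, y in [3, 8]  -> 2 point(s)
Affine points: 15. Add the point at infinity: total = 16.

#E(F_11) = 16


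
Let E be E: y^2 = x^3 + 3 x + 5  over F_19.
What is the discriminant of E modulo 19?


4 a^3 + 27 b^2 = 4*3^3 + 27*5^2 = 108 + 675 = 783
Delta = -16 * (783) = -12528
Delta mod 19 = 12

Delta = 12 (mod 19)


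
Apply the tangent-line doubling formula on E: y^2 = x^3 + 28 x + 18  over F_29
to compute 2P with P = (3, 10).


Doubling: s = (3 x1^2 + a) / (2 y1)
s = (3*3^2 + 28) / (2*10) mod 29 = 10
x3 = s^2 - 2 x1 mod 29 = 10^2 - 2*3 = 7
y3 = s (x1 - x3) - y1 mod 29 = 10 * (3 - 7) - 10 = 8

2P = (7, 8)


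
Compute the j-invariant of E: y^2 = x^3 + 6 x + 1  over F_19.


Delta = -16(4 a^3 + 27 b^2) mod 19 = 13
-1728 * (4 a)^3 = -1728 * (4*6)^3 mod 19 = 11
j = 11 * 13^(-1) mod 19 = 14

j = 14 (mod 19)


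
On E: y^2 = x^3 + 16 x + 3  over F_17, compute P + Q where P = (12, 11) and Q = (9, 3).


P != Q, so use the chord formula.
s = (y2 - y1) / (x2 - x1) = (9) / (14) mod 17 = 14
x3 = s^2 - x1 - x2 mod 17 = 14^2 - 12 - 9 = 5
y3 = s (x1 - x3) - y1 mod 17 = 14 * (12 - 5) - 11 = 2

P + Q = (5, 2)


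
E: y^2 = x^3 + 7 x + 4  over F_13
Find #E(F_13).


For each x in F_13, count y with y^2 = x^3 + 7 x + 4 mod 13:
  x = 0: RHS = 4, y in [2, 11]  -> 2 point(s)
  x = 1: RHS = 12, y in [5, 8]  -> 2 point(s)
  x = 2: RHS = 0, y in [0]  -> 1 point(s)
  x = 3: RHS = 0, y in [0]  -> 1 point(s)
  x = 8: RHS = 0, y in [0]  -> 1 point(s)
  x = 9: RHS = 3, y in [4, 9]  -> 2 point(s)
  x = 12: RHS = 9, y in [3, 10]  -> 2 point(s)
Affine points: 11. Add the point at infinity: total = 12.

#E(F_13) = 12


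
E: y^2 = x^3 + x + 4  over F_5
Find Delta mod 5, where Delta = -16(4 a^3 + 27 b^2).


4 a^3 + 27 b^2 = 4*1^3 + 27*4^2 = 4 + 432 = 436
Delta = -16 * (436) = -6976
Delta mod 5 = 4

Delta = 4 (mod 5)


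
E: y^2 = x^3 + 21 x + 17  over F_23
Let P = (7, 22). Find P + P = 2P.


Doubling: s = (3 x1^2 + a) / (2 y1)
s = (3*7^2 + 21) / (2*22) mod 23 = 8
x3 = s^2 - 2 x1 mod 23 = 8^2 - 2*7 = 4
y3 = s (x1 - x3) - y1 mod 23 = 8 * (7 - 4) - 22 = 2

2P = (4, 2)


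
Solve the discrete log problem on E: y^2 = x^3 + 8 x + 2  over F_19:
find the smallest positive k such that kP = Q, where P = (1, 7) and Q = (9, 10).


Enumerate multiples of P until we hit Q = (9, 10):
  1P = (1, 7)
  2P = (15, 1)
  3P = (9, 10)
Match found at i = 3.

k = 3


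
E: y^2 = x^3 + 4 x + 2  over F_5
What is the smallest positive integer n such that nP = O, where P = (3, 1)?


Compute successive multiples of P until we hit O:
  1P = (3, 1)
  2P = (3, 4)
  3P = O

ord(P) = 3


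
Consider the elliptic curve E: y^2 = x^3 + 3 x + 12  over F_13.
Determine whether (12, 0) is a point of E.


Check whether y^2 = x^3 + 3 x + 12 (mod 13) for (x, y) = (12, 0).
LHS: y^2 = 0^2 mod 13 = 0
RHS: x^3 + 3 x + 12 = 12^3 + 3*12 + 12 mod 13 = 8
LHS != RHS

No, not on the curve


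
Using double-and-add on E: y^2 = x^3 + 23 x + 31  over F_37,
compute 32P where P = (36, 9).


k = 32 = 100000_2 (binary, LSB first: 000001)
Double-and-add from P = (36, 9):
  bit 0 = 0: acc unchanged = O
  bit 1 = 0: acc unchanged = O
  bit 2 = 0: acc unchanged = O
  bit 3 = 0: acc unchanged = O
  bit 4 = 0: acc unchanged = O
  bit 5 = 1: acc = O + (2, 23) = (2, 23)

32P = (2, 23)


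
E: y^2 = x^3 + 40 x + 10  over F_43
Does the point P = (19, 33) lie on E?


Check whether y^2 = x^3 + 40 x + 10 (mod 43) for (x, y) = (19, 33).
LHS: y^2 = 33^2 mod 43 = 14
RHS: x^3 + 40 x + 10 = 19^3 + 40*19 + 10 mod 43 = 18
LHS != RHS

No, not on the curve


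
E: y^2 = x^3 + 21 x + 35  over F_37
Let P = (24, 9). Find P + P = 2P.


Doubling: s = (3 x1^2 + a) / (2 y1)
s = (3*24^2 + 21) / (2*9) mod 37 = 17
x3 = s^2 - 2 x1 mod 37 = 17^2 - 2*24 = 19
y3 = s (x1 - x3) - y1 mod 37 = 17 * (24 - 19) - 9 = 2

2P = (19, 2)


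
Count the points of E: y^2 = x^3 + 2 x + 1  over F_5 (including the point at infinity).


For each x in F_5, count y with y^2 = x^3 + 2 x + 1 mod 5:
  x = 0: RHS = 1, y in [1, 4]  -> 2 point(s)
  x = 1: RHS = 4, y in [2, 3]  -> 2 point(s)
  x = 3: RHS = 4, y in [2, 3]  -> 2 point(s)
Affine points: 6. Add the point at infinity: total = 7.

#E(F_5) = 7


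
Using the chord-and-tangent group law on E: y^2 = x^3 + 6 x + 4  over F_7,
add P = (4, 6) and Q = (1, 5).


P != Q, so use the chord formula.
s = (y2 - y1) / (x2 - x1) = (6) / (4) mod 7 = 5
x3 = s^2 - x1 - x2 mod 7 = 5^2 - 4 - 1 = 6
y3 = s (x1 - x3) - y1 mod 7 = 5 * (4 - 6) - 6 = 5

P + Q = (6, 5)


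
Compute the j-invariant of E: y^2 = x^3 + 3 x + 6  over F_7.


Delta = -16(4 a^3 + 27 b^2) mod 7 = 3
-1728 * (4 a)^3 = -1728 * (4*3)^3 mod 7 = 6
j = 6 * 3^(-1) mod 7 = 2

j = 2 (mod 7)


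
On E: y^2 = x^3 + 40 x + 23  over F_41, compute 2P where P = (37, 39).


k = 2 = 10_2 (binary, LSB first: 01)
Double-and-add from P = (37, 39):
  bit 0 = 0: acc unchanged = O
  bit 1 = 1: acc = O + (0, 8) = (0, 8)

2P = (0, 8)


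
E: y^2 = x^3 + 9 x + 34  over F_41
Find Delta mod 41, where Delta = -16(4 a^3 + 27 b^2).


4 a^3 + 27 b^2 = 4*9^3 + 27*34^2 = 2916 + 31212 = 34128
Delta = -16 * (34128) = -546048
Delta mod 41 = 31

Delta = 31 (mod 41)


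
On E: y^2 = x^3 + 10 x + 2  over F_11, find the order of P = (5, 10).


Compute successive multiples of P until we hit O:
  1P = (5, 10)
  2P = (6, 5)
  3P = (3, 2)
  4P = (8, 0)
  5P = (3, 9)
  6P = (6, 6)
  7P = (5, 1)
  8P = O

ord(P) = 8


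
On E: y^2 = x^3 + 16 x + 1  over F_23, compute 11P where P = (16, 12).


k = 11 = 1011_2 (binary, LSB first: 1101)
Double-and-add from P = (16, 12):
  bit 0 = 1: acc = O + (16, 12) = (16, 12)
  bit 1 = 1: acc = (16, 12) + (18, 7) = (1, 8)
  bit 2 = 0: acc unchanged = (1, 8)
  bit 3 = 1: acc = (1, 8) + (2, 15) = (0, 22)

11P = (0, 22)


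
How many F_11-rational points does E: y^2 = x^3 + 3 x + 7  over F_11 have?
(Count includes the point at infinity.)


For each x in F_11, count y with y^2 = x^3 + 3 x + 7 mod 11:
  x = 1: RHS = 0, y in [0]  -> 1 point(s)
  x = 5: RHS = 4, y in [2, 9]  -> 2 point(s)
  x = 8: RHS = 4, y in [2, 9]  -> 2 point(s)
  x = 9: RHS = 4, y in [2, 9]  -> 2 point(s)
  x = 10: RHS = 3, y in [5, 6]  -> 2 point(s)
Affine points: 9. Add the point at infinity: total = 10.

#E(F_11) = 10


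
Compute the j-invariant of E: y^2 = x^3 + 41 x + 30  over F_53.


Delta = -16(4 a^3 + 27 b^2) mod 53 = 42
-1728 * (4 a)^3 = -1728 * (4*41)^3 mod 53 = 28
j = 28 * 42^(-1) mod 53 = 36

j = 36 (mod 53)


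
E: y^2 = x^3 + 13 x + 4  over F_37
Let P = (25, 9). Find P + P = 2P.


Doubling: s = (3 x1^2 + a) / (2 y1)
s = (3*25^2 + 13) / (2*9) mod 37 = 35
x3 = s^2 - 2 x1 mod 37 = 35^2 - 2*25 = 28
y3 = s (x1 - x3) - y1 mod 37 = 35 * (25 - 28) - 9 = 34

2P = (28, 34)


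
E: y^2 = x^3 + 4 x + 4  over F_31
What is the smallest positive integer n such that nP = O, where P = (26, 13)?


Compute successive multiples of P until we hit O:
  1P = (26, 13)
  2P = (29, 22)
  3P = (16, 17)
  4P = (9, 5)
  5P = (21, 24)
  6P = (0, 29)
  7P = (14, 13)
  8P = (22, 18)
  ... (continuing to 31P)
  31P = O

ord(P) = 31


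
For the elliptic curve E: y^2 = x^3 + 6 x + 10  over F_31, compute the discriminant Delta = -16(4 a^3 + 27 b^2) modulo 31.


4 a^3 + 27 b^2 = 4*6^3 + 27*10^2 = 864 + 2700 = 3564
Delta = -16 * (3564) = -57024
Delta mod 31 = 16

Delta = 16 (mod 31)


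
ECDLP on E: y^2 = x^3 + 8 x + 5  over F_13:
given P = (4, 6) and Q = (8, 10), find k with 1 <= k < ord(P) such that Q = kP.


Enumerate multiples of P until we hit Q = (8, 10):
  1P = (4, 6)
  2P = (8, 10)
Match found at i = 2.

k = 2


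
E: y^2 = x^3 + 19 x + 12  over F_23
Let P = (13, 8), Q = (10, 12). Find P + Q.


P != Q, so use the chord formula.
s = (y2 - y1) / (x2 - x1) = (4) / (20) mod 23 = 14
x3 = s^2 - x1 - x2 mod 23 = 14^2 - 13 - 10 = 12
y3 = s (x1 - x3) - y1 mod 23 = 14 * (13 - 12) - 8 = 6

P + Q = (12, 6)


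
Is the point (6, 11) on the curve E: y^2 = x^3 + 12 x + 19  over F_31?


Check whether y^2 = x^3 + 12 x + 19 (mod 31) for (x, y) = (6, 11).
LHS: y^2 = 11^2 mod 31 = 28
RHS: x^3 + 12 x + 19 = 6^3 + 12*6 + 19 mod 31 = 28
LHS = RHS

Yes, on the curve


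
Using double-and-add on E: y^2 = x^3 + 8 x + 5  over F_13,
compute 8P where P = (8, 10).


k = 8 = 1000_2 (binary, LSB first: 0001)
Double-and-add from P = (8, 10):
  bit 0 = 0: acc unchanged = O
  bit 1 = 0: acc unchanged = O
  bit 2 = 0: acc unchanged = O
  bit 3 = 1: acc = O + (6, 3) = (6, 3)

8P = (6, 3)


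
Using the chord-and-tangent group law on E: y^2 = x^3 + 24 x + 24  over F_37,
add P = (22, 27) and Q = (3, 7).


P != Q, so use the chord formula.
s = (y2 - y1) / (x2 - x1) = (17) / (18) mod 37 = 3
x3 = s^2 - x1 - x2 mod 37 = 3^2 - 22 - 3 = 21
y3 = s (x1 - x3) - y1 mod 37 = 3 * (22 - 21) - 27 = 13

P + Q = (21, 13)


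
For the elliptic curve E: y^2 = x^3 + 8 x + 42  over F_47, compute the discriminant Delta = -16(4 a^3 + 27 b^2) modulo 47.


4 a^3 + 27 b^2 = 4*8^3 + 27*42^2 = 2048 + 47628 = 49676
Delta = -16 * (49676) = -794816
Delta mod 47 = 1

Delta = 1 (mod 47)


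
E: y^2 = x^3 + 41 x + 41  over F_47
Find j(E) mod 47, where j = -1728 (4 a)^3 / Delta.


Delta = -16(4 a^3 + 27 b^2) mod 47 = 11
-1728 * (4 a)^3 = -1728 * (4*41)^3 mod 47 = 28
j = 28 * 11^(-1) mod 47 = 41

j = 41 (mod 47)


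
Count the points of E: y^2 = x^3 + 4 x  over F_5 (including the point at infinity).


For each x in F_5, count y with y^2 = x^3 + 4 x + 0 mod 5:
  x = 0: RHS = 0, y in [0]  -> 1 point(s)
  x = 1: RHS = 0, y in [0]  -> 1 point(s)
  x = 2: RHS = 1, y in [1, 4]  -> 2 point(s)
  x = 3: RHS = 4, y in [2, 3]  -> 2 point(s)
  x = 4: RHS = 0, y in [0]  -> 1 point(s)
Affine points: 7. Add the point at infinity: total = 8.

#E(F_5) = 8


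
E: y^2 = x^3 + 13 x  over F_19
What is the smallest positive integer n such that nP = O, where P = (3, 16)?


Compute successive multiples of P until we hit O:
  1P = (3, 16)
  2P = (11, 12)
  3P = (10, 16)
  4P = (6, 3)
  5P = (14, 0)
  6P = (6, 16)
  7P = (10, 3)
  8P = (11, 7)
  ... (continuing to 10P)
  10P = O

ord(P) = 10


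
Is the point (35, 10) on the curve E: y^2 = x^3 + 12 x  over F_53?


Check whether y^2 = x^3 + 12 x + 0 (mod 53) for (x, y) = (35, 10).
LHS: y^2 = 10^2 mod 53 = 47
RHS: x^3 + 12 x + 0 = 35^3 + 12*35 + 0 mod 53 = 47
LHS = RHS

Yes, on the curve


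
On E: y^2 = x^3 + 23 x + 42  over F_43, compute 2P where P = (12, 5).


Doubling: s = (3 x1^2 + a) / (2 y1)
s = (3*12^2 + 23) / (2*5) mod 43 = 24
x3 = s^2 - 2 x1 mod 43 = 24^2 - 2*12 = 36
y3 = s (x1 - x3) - y1 mod 43 = 24 * (12 - 36) - 5 = 21

2P = (36, 21)


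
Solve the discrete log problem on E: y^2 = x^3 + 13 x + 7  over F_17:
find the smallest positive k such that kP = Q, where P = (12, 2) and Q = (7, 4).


Enumerate multiples of P until we hit Q = (7, 4):
  1P = (12, 2)
  2P = (1, 2)
  3P = (4, 15)
  4P = (14, 14)
  5P = (10, 10)
  6P = (11, 11)
  7P = (7, 4)
Match found at i = 7.

k = 7


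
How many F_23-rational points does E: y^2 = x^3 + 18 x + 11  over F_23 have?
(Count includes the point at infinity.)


For each x in F_23, count y with y^2 = x^3 + 18 x + 11 mod 23:
  x = 2: RHS = 9, y in [3, 20]  -> 2 point(s)
  x = 3: RHS = 0, y in [0]  -> 1 point(s)
  x = 4: RHS = 9, y in [3, 20]  -> 2 point(s)
  x = 6: RHS = 13, y in [6, 17]  -> 2 point(s)
  x = 8: RHS = 0, y in [0]  -> 1 point(s)
  x = 10: RHS = 18, y in [8, 15]  -> 2 point(s)
  x = 12: RHS = 0, y in [0]  -> 1 point(s)
  x = 13: RHS = 4, y in [2, 21]  -> 2 point(s)
  x = 16: RHS = 2, y in [5, 18]  -> 2 point(s)
  x = 17: RHS = 9, y in [3, 20]  -> 2 point(s)
  x = 18: RHS = 3, y in [7, 16]  -> 2 point(s)
  x = 19: RHS = 13, y in [6, 17]  -> 2 point(s)
  x = 21: RHS = 13, y in [6, 17]  -> 2 point(s)
Affine points: 23. Add the point at infinity: total = 24.

#E(F_23) = 24


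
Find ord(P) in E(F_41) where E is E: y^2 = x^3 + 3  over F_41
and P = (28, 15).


Compute successive multiples of P until we hit O:
  1P = (28, 15)
  2P = (16, 32)
  3P = (1, 39)
  4P = (30, 5)
  5P = (8, 8)
  6P = (37, 29)
  7P = (26, 20)
  8P = (24, 16)
  ... (continuing to 42P)
  42P = O

ord(P) = 42


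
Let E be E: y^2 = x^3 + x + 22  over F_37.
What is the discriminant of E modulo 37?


4 a^3 + 27 b^2 = 4*1^3 + 27*22^2 = 4 + 13068 = 13072
Delta = -16 * (13072) = -209152
Delta mod 37 = 9

Delta = 9 (mod 37)


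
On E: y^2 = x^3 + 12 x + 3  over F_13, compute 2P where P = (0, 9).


Doubling: s = (3 x1^2 + a) / (2 y1)
s = (3*0^2 + 12) / (2*9) mod 13 = 5
x3 = s^2 - 2 x1 mod 13 = 5^2 - 2*0 = 12
y3 = s (x1 - x3) - y1 mod 13 = 5 * (0 - 12) - 9 = 9

2P = (12, 9)


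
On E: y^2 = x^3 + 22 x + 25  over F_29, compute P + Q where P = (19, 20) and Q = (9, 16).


P != Q, so use the chord formula.
s = (y2 - y1) / (x2 - x1) = (25) / (19) mod 29 = 12
x3 = s^2 - x1 - x2 mod 29 = 12^2 - 19 - 9 = 0
y3 = s (x1 - x3) - y1 mod 29 = 12 * (19 - 0) - 20 = 5

P + Q = (0, 5)


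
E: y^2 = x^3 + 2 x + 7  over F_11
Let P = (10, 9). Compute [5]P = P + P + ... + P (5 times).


k = 5 = 101_2 (binary, LSB first: 101)
Double-and-add from P = (10, 9):
  bit 0 = 1: acc = O + (10, 9) = (10, 9)
  bit 1 = 0: acc unchanged = (10, 9)
  bit 2 = 1: acc = (10, 9) + (6, 2) = (7, 10)

5P = (7, 10)


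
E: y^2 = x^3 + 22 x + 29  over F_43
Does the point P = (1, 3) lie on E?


Check whether y^2 = x^3 + 22 x + 29 (mod 43) for (x, y) = (1, 3).
LHS: y^2 = 3^2 mod 43 = 9
RHS: x^3 + 22 x + 29 = 1^3 + 22*1 + 29 mod 43 = 9
LHS = RHS

Yes, on the curve


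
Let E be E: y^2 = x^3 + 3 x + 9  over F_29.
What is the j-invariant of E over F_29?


Delta = -16(4 a^3 + 27 b^2) mod 29 = 23
-1728 * (4 a)^3 = -1728 * (4*3)^3 mod 29 = 1
j = 1 * 23^(-1) mod 29 = 24

j = 24 (mod 29)


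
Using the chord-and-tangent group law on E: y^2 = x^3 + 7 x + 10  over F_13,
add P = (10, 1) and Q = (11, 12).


P != Q, so use the chord formula.
s = (y2 - y1) / (x2 - x1) = (11) / (1) mod 13 = 11
x3 = s^2 - x1 - x2 mod 13 = 11^2 - 10 - 11 = 9
y3 = s (x1 - x3) - y1 mod 13 = 11 * (10 - 9) - 1 = 10

P + Q = (9, 10)


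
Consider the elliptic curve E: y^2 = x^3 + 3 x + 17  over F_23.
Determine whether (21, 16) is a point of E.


Check whether y^2 = x^3 + 3 x + 17 (mod 23) for (x, y) = (21, 16).
LHS: y^2 = 16^2 mod 23 = 3
RHS: x^3 + 3 x + 17 = 21^3 + 3*21 + 17 mod 23 = 3
LHS = RHS

Yes, on the curve


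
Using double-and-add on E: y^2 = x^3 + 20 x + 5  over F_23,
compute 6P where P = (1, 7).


k = 6 = 110_2 (binary, LSB first: 011)
Double-and-add from P = (1, 7):
  bit 0 = 0: acc unchanged = O
  bit 1 = 1: acc = O + (21, 16) = (21, 16)
  bit 2 = 1: acc = (21, 16) + (5, 0) = (21, 7)

6P = (21, 7)


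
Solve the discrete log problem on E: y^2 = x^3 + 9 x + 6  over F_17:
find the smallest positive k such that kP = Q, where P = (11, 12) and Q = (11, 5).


Enumerate multiples of P until we hit Q = (11, 5):
  1P = (11, 12)
  2P = (10, 12)
  3P = (13, 5)
  4P = (1, 4)
  5P = (7, 15)
  6P = (7, 2)
  7P = (1, 13)
  8P = (13, 12)
  9P = (10, 5)
  10P = (11, 5)
Match found at i = 10.

k = 10


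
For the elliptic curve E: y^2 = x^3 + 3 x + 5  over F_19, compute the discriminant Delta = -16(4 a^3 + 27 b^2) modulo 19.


4 a^3 + 27 b^2 = 4*3^3 + 27*5^2 = 108 + 675 = 783
Delta = -16 * (783) = -12528
Delta mod 19 = 12

Delta = 12 (mod 19)


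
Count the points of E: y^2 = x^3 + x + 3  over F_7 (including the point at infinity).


For each x in F_7, count y with y^2 = x^3 + 1 x + 3 mod 7:
  x = 4: RHS = 1, y in [1, 6]  -> 2 point(s)
  x = 5: RHS = 0, y in [0]  -> 1 point(s)
  x = 6: RHS = 1, y in [1, 6]  -> 2 point(s)
Affine points: 5. Add the point at infinity: total = 6.

#E(F_7) = 6


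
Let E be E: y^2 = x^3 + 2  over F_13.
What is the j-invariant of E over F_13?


Delta = -16(4 a^3 + 27 b^2) mod 13 = 1
-1728 * (4 a)^3 = -1728 * (4*0)^3 mod 13 = 0
j = 0 * 1^(-1) mod 13 = 0

j = 0 (mod 13)


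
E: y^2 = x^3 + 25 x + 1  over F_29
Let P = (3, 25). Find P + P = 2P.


Doubling: s = (3 x1^2 + a) / (2 y1)
s = (3*3^2 + 25) / (2*25) mod 29 = 8
x3 = s^2 - 2 x1 mod 29 = 8^2 - 2*3 = 0
y3 = s (x1 - x3) - y1 mod 29 = 8 * (3 - 0) - 25 = 28

2P = (0, 28)


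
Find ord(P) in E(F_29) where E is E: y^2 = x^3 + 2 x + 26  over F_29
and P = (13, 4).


Compute successive multiples of P until we hit O:
  1P = (13, 4)
  2P = (7, 8)
  3P = (3, 28)
  4P = (6, 14)
  5P = (15, 3)
  6P = (23, 1)
  7P = (16, 23)
  8P = (24, 23)
  ... (continuing to 36P)
  36P = O

ord(P) = 36


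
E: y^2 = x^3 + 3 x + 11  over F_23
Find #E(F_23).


For each x in F_23, count y with y^2 = x^3 + 3 x + 11 mod 23:
  x = 2: RHS = 2, y in [5, 18]  -> 2 point(s)
  x = 3: RHS = 1, y in [1, 22]  -> 2 point(s)
  x = 4: RHS = 18, y in [8, 15]  -> 2 point(s)
  x = 5: RHS = 13, y in [6, 17]  -> 2 point(s)
  x = 8: RHS = 18, y in [8, 15]  -> 2 point(s)
  x = 9: RHS = 8, y in [10, 13]  -> 2 point(s)
  x = 10: RHS = 6, y in [11, 12]  -> 2 point(s)
  x = 11: RHS = 18, y in [8, 15]  -> 2 point(s)
  x = 12: RHS = 4, y in [2, 21]  -> 2 point(s)
  x = 13: RHS = 16, y in [4, 19]  -> 2 point(s)
  x = 15: RHS = 4, y in [2, 21]  -> 2 point(s)
  x = 18: RHS = 9, y in [3, 20]  -> 2 point(s)
  x = 19: RHS = 4, y in [2, 21]  -> 2 point(s)
Affine points: 26. Add the point at infinity: total = 27.

#E(F_23) = 27


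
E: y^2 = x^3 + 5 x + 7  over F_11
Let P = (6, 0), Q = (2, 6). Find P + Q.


P != Q, so use the chord formula.
s = (y2 - y1) / (x2 - x1) = (6) / (7) mod 11 = 4
x3 = s^2 - x1 - x2 mod 11 = 4^2 - 6 - 2 = 8
y3 = s (x1 - x3) - y1 mod 11 = 4 * (6 - 8) - 0 = 3

P + Q = (8, 3)


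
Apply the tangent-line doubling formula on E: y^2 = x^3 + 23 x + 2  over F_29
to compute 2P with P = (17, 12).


Doubling: s = (3 x1^2 + a) / (2 y1)
s = (3*17^2 + 23) / (2*12) mod 29 = 25
x3 = s^2 - 2 x1 mod 29 = 25^2 - 2*17 = 11
y3 = s (x1 - x3) - y1 mod 29 = 25 * (17 - 11) - 12 = 22

2P = (11, 22)


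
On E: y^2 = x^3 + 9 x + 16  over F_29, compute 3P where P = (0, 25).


k = 3 = 11_2 (binary, LSB first: 11)
Double-and-add from P = (0, 25):
  bit 0 = 1: acc = O + (0, 25) = (0, 25)
  bit 1 = 1: acc = (0, 25) + (28, 21) = (17, 23)

3P = (17, 23)


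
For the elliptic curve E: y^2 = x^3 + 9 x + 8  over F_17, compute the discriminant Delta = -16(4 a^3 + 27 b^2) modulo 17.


4 a^3 + 27 b^2 = 4*9^3 + 27*8^2 = 2916 + 1728 = 4644
Delta = -16 * (4644) = -74304
Delta mod 17 = 3

Delta = 3 (mod 17)


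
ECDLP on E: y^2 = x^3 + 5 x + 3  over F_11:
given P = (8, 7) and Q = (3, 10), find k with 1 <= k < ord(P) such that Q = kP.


Enumerate multiples of P until we hit Q = (3, 10):
  1P = (8, 7)
  2P = (0, 5)
  3P = (1, 3)
  4P = (3, 10)
Match found at i = 4.

k = 4


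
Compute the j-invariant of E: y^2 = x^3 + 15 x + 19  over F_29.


Delta = -16(4 a^3 + 27 b^2) mod 29 = 2
-1728 * (4 a)^3 = -1728 * (4*15)^3 mod 29 = 9
j = 9 * 2^(-1) mod 29 = 19

j = 19 (mod 29)


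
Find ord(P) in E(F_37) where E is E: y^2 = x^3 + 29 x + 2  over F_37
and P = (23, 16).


Compute successive multiples of P until we hit O:
  1P = (23, 16)
  2P = (16, 23)
  3P = (36, 34)
  4P = (4, 16)
  5P = (10, 21)
  6P = (14, 9)
  7P = (7, 17)
  8P = (19, 30)
  ... (continuing to 39P)
  39P = O

ord(P) = 39


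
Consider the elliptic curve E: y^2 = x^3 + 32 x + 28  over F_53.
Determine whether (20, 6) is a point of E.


Check whether y^2 = x^3 + 32 x + 28 (mod 53) for (x, y) = (20, 6).
LHS: y^2 = 6^2 mod 53 = 36
RHS: x^3 + 32 x + 28 = 20^3 + 32*20 + 28 mod 53 = 29
LHS != RHS

No, not on the curve


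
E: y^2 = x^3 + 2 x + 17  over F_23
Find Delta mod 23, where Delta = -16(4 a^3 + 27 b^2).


4 a^3 + 27 b^2 = 4*2^3 + 27*17^2 = 32 + 7803 = 7835
Delta = -16 * (7835) = -125360
Delta mod 23 = 13

Delta = 13 (mod 23)


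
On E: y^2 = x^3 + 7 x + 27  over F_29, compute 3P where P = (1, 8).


k = 3 = 11_2 (binary, LSB first: 11)
Double-and-add from P = (1, 8):
  bit 0 = 1: acc = O + (1, 8) = (1, 8)
  bit 1 = 1: acc = (1, 8) + (7, 10) = (5, 10)

3P = (5, 10)


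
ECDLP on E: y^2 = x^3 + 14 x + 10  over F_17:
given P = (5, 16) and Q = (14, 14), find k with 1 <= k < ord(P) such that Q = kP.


Enumerate multiples of P until we hit Q = (14, 14):
  1P = (5, 16)
  2P = (11, 13)
  3P = (14, 14)
Match found at i = 3.

k = 3


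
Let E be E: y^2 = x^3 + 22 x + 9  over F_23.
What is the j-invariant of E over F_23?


Delta = -16(4 a^3 + 27 b^2) mod 23 = 9
-1728 * (4 a)^3 = -1728 * (4*22)^3 mod 23 = 8
j = 8 * 9^(-1) mod 23 = 6

j = 6 (mod 23)


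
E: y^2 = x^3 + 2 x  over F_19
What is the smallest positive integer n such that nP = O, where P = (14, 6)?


Compute successive multiples of P until we hit O:
  1P = (14, 6)
  2P = (17, 8)
  3P = (18, 4)
  4P = (11, 2)
  5P = (0, 0)
  6P = (11, 17)
  7P = (18, 15)
  8P = (17, 11)
  ... (continuing to 10P)
  10P = O

ord(P) = 10


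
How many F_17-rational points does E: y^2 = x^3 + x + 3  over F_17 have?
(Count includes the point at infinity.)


For each x in F_17, count y with y^2 = x^3 + 1 x + 3 mod 17:
  x = 2: RHS = 13, y in [8, 9]  -> 2 point(s)
  x = 3: RHS = 16, y in [4, 13]  -> 2 point(s)
  x = 6: RHS = 4, y in [2, 15]  -> 2 point(s)
  x = 7: RHS = 13, y in [8, 9]  -> 2 point(s)
  x = 8: RHS = 13, y in [8, 9]  -> 2 point(s)
  x = 11: RHS = 2, y in [6, 11]  -> 2 point(s)
  x = 12: RHS = 9, y in [3, 14]  -> 2 point(s)
  x = 16: RHS = 1, y in [1, 16]  -> 2 point(s)
Affine points: 16. Add the point at infinity: total = 17.

#E(F_17) = 17


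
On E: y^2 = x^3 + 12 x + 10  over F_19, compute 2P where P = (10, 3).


Doubling: s = (3 x1^2 + a) / (2 y1)
s = (3*10^2 + 12) / (2*3) mod 19 = 14
x3 = s^2 - 2 x1 mod 19 = 14^2 - 2*10 = 5
y3 = s (x1 - x3) - y1 mod 19 = 14 * (10 - 5) - 3 = 10

2P = (5, 10)


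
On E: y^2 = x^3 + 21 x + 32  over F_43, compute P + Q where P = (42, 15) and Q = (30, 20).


P != Q, so use the chord formula.
s = (y2 - y1) / (x2 - x1) = (5) / (31) mod 43 = 39
x3 = s^2 - x1 - x2 mod 43 = 39^2 - 42 - 30 = 30
y3 = s (x1 - x3) - y1 mod 43 = 39 * (42 - 30) - 15 = 23

P + Q = (30, 23)


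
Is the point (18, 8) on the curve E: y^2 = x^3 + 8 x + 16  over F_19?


Check whether y^2 = x^3 + 8 x + 16 (mod 19) for (x, y) = (18, 8).
LHS: y^2 = 8^2 mod 19 = 7
RHS: x^3 + 8 x + 16 = 18^3 + 8*18 + 16 mod 19 = 7
LHS = RHS

Yes, on the curve


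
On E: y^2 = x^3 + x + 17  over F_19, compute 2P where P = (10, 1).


Doubling: s = (3 x1^2 + a) / (2 y1)
s = (3*10^2 + 1) / (2*1) mod 19 = 8
x3 = s^2 - 2 x1 mod 19 = 8^2 - 2*10 = 6
y3 = s (x1 - x3) - y1 mod 19 = 8 * (10 - 6) - 1 = 12

2P = (6, 12)


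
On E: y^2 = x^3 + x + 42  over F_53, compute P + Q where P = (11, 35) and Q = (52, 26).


P != Q, so use the chord formula.
s = (y2 - y1) / (x2 - x1) = (44) / (41) mod 53 = 14
x3 = s^2 - x1 - x2 mod 53 = 14^2 - 11 - 52 = 27
y3 = s (x1 - x3) - y1 mod 53 = 14 * (11 - 27) - 35 = 6

P + Q = (27, 6)


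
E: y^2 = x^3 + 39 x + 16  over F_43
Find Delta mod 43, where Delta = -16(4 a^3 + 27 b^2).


4 a^3 + 27 b^2 = 4*39^3 + 27*16^2 = 237276 + 6912 = 244188
Delta = -16 * (244188) = -3907008
Delta mod 43 = 15

Delta = 15 (mod 43)


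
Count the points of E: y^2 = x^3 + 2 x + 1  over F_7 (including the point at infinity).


For each x in F_7, count y with y^2 = x^3 + 2 x + 1 mod 7:
  x = 0: RHS = 1, y in [1, 6]  -> 2 point(s)
  x = 1: RHS = 4, y in [2, 5]  -> 2 point(s)
Affine points: 4. Add the point at infinity: total = 5.

#E(F_7) = 5


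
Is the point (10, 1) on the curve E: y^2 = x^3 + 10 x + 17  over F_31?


Check whether y^2 = x^3 + 10 x + 17 (mod 31) for (x, y) = (10, 1).
LHS: y^2 = 1^2 mod 31 = 1
RHS: x^3 + 10 x + 17 = 10^3 + 10*10 + 17 mod 31 = 1
LHS = RHS

Yes, on the curve


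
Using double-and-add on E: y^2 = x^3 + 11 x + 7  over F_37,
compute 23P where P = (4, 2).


k = 23 = 10111_2 (binary, LSB first: 11101)
Double-and-add from P = (4, 2):
  bit 0 = 1: acc = O + (4, 2) = (4, 2)
  bit 1 = 1: acc = (4, 2) + (13, 4) = (10, 9)
  bit 2 = 1: acc = (10, 9) + (11, 33) = (0, 9)
  bit 3 = 0: acc unchanged = (0, 9)
  bit 4 = 1: acc = (0, 9) + (28, 20) = (21, 29)

23P = (21, 29)


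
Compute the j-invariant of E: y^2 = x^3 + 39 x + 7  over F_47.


Delta = -16(4 a^3 + 27 b^2) mod 47 = 38
-1728 * (4 a)^3 = -1728 * (4*39)^3 mod 47 = 42
j = 42 * 38^(-1) mod 47 = 11

j = 11 (mod 47)


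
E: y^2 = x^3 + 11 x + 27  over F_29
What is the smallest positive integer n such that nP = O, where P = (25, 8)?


Compute successive multiples of P until we hit O:
  1P = (25, 8)
  2P = (2, 17)
  3P = (26, 5)
  4P = (16, 23)
  5P = (23, 8)
  6P = (10, 21)
  7P = (3, 0)
  8P = (10, 8)
  ... (continuing to 14P)
  14P = O

ord(P) = 14


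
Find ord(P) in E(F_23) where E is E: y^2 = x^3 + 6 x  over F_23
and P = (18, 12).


Compute successive multiples of P until we hit O:
  1P = (18, 12)
  2P = (16, 12)
  3P = (12, 11)
  4P = (9, 1)
  5P = (8, 13)
  6P = (0, 0)
  7P = (8, 10)
  8P = (9, 22)
  ... (continuing to 12P)
  12P = O

ord(P) = 12


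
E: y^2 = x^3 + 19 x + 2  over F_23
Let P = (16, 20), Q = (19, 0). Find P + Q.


P != Q, so use the chord formula.
s = (y2 - y1) / (x2 - x1) = (3) / (3) mod 23 = 1
x3 = s^2 - x1 - x2 mod 23 = 1^2 - 16 - 19 = 12
y3 = s (x1 - x3) - y1 mod 23 = 1 * (16 - 12) - 20 = 7

P + Q = (12, 7)


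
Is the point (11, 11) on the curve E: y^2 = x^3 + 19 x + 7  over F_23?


Check whether y^2 = x^3 + 19 x + 7 (mod 23) for (x, y) = (11, 11).
LHS: y^2 = 11^2 mod 23 = 6
RHS: x^3 + 19 x + 7 = 11^3 + 19*11 + 7 mod 23 = 6
LHS = RHS

Yes, on the curve


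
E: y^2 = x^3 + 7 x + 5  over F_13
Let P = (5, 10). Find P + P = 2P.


Doubling: s = (3 x1^2 + a) / (2 y1)
s = (3*5^2 + 7) / (2*10) mod 13 = 8
x3 = s^2 - 2 x1 mod 13 = 8^2 - 2*5 = 2
y3 = s (x1 - x3) - y1 mod 13 = 8 * (5 - 2) - 10 = 1

2P = (2, 1)


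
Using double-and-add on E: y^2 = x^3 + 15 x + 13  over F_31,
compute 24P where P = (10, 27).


k = 24 = 11000_2 (binary, LSB first: 00011)
Double-and-add from P = (10, 27):
  bit 0 = 0: acc unchanged = O
  bit 1 = 0: acc unchanged = O
  bit 2 = 0: acc unchanged = O
  bit 3 = 1: acc = O + (18, 16) = (18, 16)
  bit 4 = 1: acc = (18, 16) + (20, 25) = (21, 17)

24P = (21, 17)


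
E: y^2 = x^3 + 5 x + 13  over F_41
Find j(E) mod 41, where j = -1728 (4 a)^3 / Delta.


Delta = -16(4 a^3 + 27 b^2) mod 41 = 8
-1728 * (4 a)^3 = -1728 * (4*5)^3 mod 41 = 11
j = 11 * 8^(-1) mod 41 = 27

j = 27 (mod 41)


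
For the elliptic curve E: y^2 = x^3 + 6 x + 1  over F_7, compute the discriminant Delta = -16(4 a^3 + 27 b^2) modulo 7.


4 a^3 + 27 b^2 = 4*6^3 + 27*1^2 = 864 + 27 = 891
Delta = -16 * (891) = -14256
Delta mod 7 = 3

Delta = 3 (mod 7)


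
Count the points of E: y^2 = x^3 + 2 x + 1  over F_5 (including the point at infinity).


For each x in F_5, count y with y^2 = x^3 + 2 x + 1 mod 5:
  x = 0: RHS = 1, y in [1, 4]  -> 2 point(s)
  x = 1: RHS = 4, y in [2, 3]  -> 2 point(s)
  x = 3: RHS = 4, y in [2, 3]  -> 2 point(s)
Affine points: 6. Add the point at infinity: total = 7.

#E(F_5) = 7


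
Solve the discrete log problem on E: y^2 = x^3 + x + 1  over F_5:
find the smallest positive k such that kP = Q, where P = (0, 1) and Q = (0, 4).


Enumerate multiples of P until we hit Q = (0, 4):
  1P = (0, 1)
  2P = (4, 2)
  3P = (2, 1)
  4P = (3, 4)
  5P = (3, 1)
  6P = (2, 4)
  7P = (4, 3)
  8P = (0, 4)
Match found at i = 8.

k = 8


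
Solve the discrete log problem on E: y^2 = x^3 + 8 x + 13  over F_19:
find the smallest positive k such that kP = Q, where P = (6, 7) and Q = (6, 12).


Enumerate multiples of P until we hit Q = (6, 12):
  1P = (6, 7)
  2P = (14, 0)
  3P = (6, 12)
Match found at i = 3.

k = 3


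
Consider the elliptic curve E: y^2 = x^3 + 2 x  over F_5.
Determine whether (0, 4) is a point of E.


Check whether y^2 = x^3 + 2 x + 0 (mod 5) for (x, y) = (0, 4).
LHS: y^2 = 4^2 mod 5 = 1
RHS: x^3 + 2 x + 0 = 0^3 + 2*0 + 0 mod 5 = 0
LHS != RHS

No, not on the curve


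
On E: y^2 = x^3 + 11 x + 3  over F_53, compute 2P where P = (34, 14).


Doubling: s = (3 x1^2 + a) / (2 y1)
s = (3*34^2 + 11) / (2*14) mod 53 = 5
x3 = s^2 - 2 x1 mod 53 = 5^2 - 2*34 = 10
y3 = s (x1 - x3) - y1 mod 53 = 5 * (34 - 10) - 14 = 0

2P = (10, 0)


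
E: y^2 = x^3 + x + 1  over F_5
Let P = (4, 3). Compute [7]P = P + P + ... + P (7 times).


k = 7 = 111_2 (binary, LSB first: 111)
Double-and-add from P = (4, 3):
  bit 0 = 1: acc = O + (4, 3) = (4, 3)
  bit 1 = 1: acc = (4, 3) + (3, 1) = (2, 1)
  bit 2 = 1: acc = (2, 1) + (0, 1) = (3, 4)

7P = (3, 4)


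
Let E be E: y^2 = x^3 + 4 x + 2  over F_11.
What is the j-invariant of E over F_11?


Delta = -16(4 a^3 + 27 b^2) mod 11 = 6
-1728 * (4 a)^3 = -1728 * (4*4)^3 mod 11 = 7
j = 7 * 6^(-1) mod 11 = 3

j = 3 (mod 11)


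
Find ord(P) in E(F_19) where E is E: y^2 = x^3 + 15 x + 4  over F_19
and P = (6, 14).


Compute successive multiples of P until we hit O:
  1P = (6, 14)
  2P = (8, 3)
  3P = (2, 2)
  4P = (1, 1)
  5P = (18, 8)
  6P = (0, 2)
  7P = (17, 2)
  8P = (3, 0)
  ... (continuing to 16P)
  16P = O

ord(P) = 16


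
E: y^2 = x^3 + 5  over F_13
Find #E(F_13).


For each x in F_13, count y with y^2 = x^3 + 0 x + 5 mod 13:
  x = 2: RHS = 0, y in [0]  -> 1 point(s)
  x = 4: RHS = 4, y in [2, 11]  -> 2 point(s)
  x = 5: RHS = 0, y in [0]  -> 1 point(s)
  x = 6: RHS = 0, y in [0]  -> 1 point(s)
  x = 7: RHS = 10, y in [6, 7]  -> 2 point(s)
  x = 8: RHS = 10, y in [6, 7]  -> 2 point(s)
  x = 10: RHS = 4, y in [2, 11]  -> 2 point(s)
  x = 11: RHS = 10, y in [6, 7]  -> 2 point(s)
  x = 12: RHS = 4, y in [2, 11]  -> 2 point(s)
Affine points: 15. Add the point at infinity: total = 16.

#E(F_13) = 16


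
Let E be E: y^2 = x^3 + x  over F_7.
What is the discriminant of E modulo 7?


4 a^3 + 27 b^2 = 4*1^3 + 27*0^2 = 4 + 0 = 4
Delta = -16 * (4) = -64
Delta mod 7 = 6

Delta = 6 (mod 7)


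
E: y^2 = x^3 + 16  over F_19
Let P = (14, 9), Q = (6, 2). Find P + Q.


P != Q, so use the chord formula.
s = (y2 - y1) / (x2 - x1) = (12) / (11) mod 19 = 8
x3 = s^2 - x1 - x2 mod 19 = 8^2 - 14 - 6 = 6
y3 = s (x1 - x3) - y1 mod 19 = 8 * (14 - 6) - 9 = 17

P + Q = (6, 17)


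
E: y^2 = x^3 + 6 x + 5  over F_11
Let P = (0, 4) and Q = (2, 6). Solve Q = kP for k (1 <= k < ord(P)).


Enumerate multiples of P until we hit Q = (2, 6):
  1P = (0, 4)
  2P = (4, 4)
  3P = (7, 7)
  4P = (8, 2)
  5P = (1, 10)
  6P = (2, 6)
Match found at i = 6.

k = 6


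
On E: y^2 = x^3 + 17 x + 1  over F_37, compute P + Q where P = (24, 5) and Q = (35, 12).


P != Q, so use the chord formula.
s = (y2 - y1) / (x2 - x1) = (7) / (11) mod 37 = 4
x3 = s^2 - x1 - x2 mod 37 = 4^2 - 24 - 35 = 31
y3 = s (x1 - x3) - y1 mod 37 = 4 * (24 - 31) - 5 = 4

P + Q = (31, 4)


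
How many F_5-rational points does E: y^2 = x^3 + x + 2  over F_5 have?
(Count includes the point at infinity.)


For each x in F_5, count y with y^2 = x^3 + 1 x + 2 mod 5:
  x = 1: RHS = 4, y in [2, 3]  -> 2 point(s)
  x = 4: RHS = 0, y in [0]  -> 1 point(s)
Affine points: 3. Add the point at infinity: total = 4.

#E(F_5) = 4


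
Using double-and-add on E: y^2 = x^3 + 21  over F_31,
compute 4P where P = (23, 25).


k = 4 = 100_2 (binary, LSB first: 001)
Double-and-add from P = (23, 25):
  bit 0 = 0: acc unchanged = O
  bit 1 = 0: acc unchanged = O
  bit 2 = 1: acc = O + (23, 6) = (23, 6)

4P = (23, 6)


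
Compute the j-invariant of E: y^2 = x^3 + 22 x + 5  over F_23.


Delta = -16(4 a^3 + 27 b^2) mod 23 = 5
-1728 * (4 a)^3 = -1728 * (4*22)^3 mod 23 = 8
j = 8 * 5^(-1) mod 23 = 20

j = 20 (mod 23)


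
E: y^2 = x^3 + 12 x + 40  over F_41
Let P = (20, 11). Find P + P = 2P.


Doubling: s = (3 x1^2 + a) / (2 y1)
s = (3*20^2 + 12) / (2*11) mod 41 = 29
x3 = s^2 - 2 x1 mod 41 = 29^2 - 2*20 = 22
y3 = s (x1 - x3) - y1 mod 41 = 29 * (20 - 22) - 11 = 13

2P = (22, 13)


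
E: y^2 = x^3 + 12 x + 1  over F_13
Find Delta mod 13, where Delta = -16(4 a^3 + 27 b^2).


4 a^3 + 27 b^2 = 4*12^3 + 27*1^2 = 6912 + 27 = 6939
Delta = -16 * (6939) = -111024
Delta mod 13 = 9

Delta = 9 (mod 13)


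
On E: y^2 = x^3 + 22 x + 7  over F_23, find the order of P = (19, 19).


Compute successive multiples of P until we hit O:
  1P = (19, 19)
  2P = (17, 21)
  3P = (11, 19)
  4P = (16, 4)
  5P = (13, 11)
  6P = (3, 10)
  7P = (5, 9)
  8P = (15, 20)
  ... (continuing to 28P)
  28P = O

ord(P) = 28


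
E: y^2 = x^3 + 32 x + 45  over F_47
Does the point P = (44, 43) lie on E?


Check whether y^2 = x^3 + 32 x + 45 (mod 47) for (x, y) = (44, 43).
LHS: y^2 = 43^2 mod 47 = 16
RHS: x^3 + 32 x + 45 = 44^3 + 32*44 + 45 mod 47 = 16
LHS = RHS

Yes, on the curve


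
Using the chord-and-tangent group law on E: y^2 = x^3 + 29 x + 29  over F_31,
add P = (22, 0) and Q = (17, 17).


P != Q, so use the chord formula.
s = (y2 - y1) / (x2 - x1) = (17) / (26) mod 31 = 9
x3 = s^2 - x1 - x2 mod 31 = 9^2 - 22 - 17 = 11
y3 = s (x1 - x3) - y1 mod 31 = 9 * (22 - 11) - 0 = 6

P + Q = (11, 6)


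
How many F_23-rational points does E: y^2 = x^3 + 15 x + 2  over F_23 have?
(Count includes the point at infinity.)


For each x in F_23, count y with y^2 = x^3 + 15 x + 2 mod 23:
  x = 0: RHS = 2, y in [5, 18]  -> 2 point(s)
  x = 1: RHS = 18, y in [8, 15]  -> 2 point(s)
  x = 5: RHS = 18, y in [8, 15]  -> 2 point(s)
  x = 6: RHS = 9, y in [3, 20]  -> 2 point(s)
  x = 7: RHS = 13, y in [6, 17]  -> 2 point(s)
  x = 8: RHS = 13, y in [6, 17]  -> 2 point(s)
  x = 10: RHS = 2, y in [5, 18]  -> 2 point(s)
  x = 11: RHS = 3, y in [7, 16]  -> 2 point(s)
  x = 12: RHS = 1, y in [1, 22]  -> 2 point(s)
  x = 13: RHS = 2, y in [5, 18]  -> 2 point(s)
  x = 14: RHS = 12, y in [9, 14]  -> 2 point(s)
  x = 17: RHS = 18, y in [8, 15]  -> 2 point(s)
  x = 18: RHS = 9, y in [3, 20]  -> 2 point(s)
  x = 19: RHS = 16, y in [4, 19]  -> 2 point(s)
  x = 22: RHS = 9, y in [3, 20]  -> 2 point(s)
Affine points: 30. Add the point at infinity: total = 31.

#E(F_23) = 31


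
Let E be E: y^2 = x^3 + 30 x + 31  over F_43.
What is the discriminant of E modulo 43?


4 a^3 + 27 b^2 = 4*30^3 + 27*31^2 = 108000 + 25947 = 133947
Delta = -16 * (133947) = -2143152
Delta mod 43 = 11

Delta = 11 (mod 43)


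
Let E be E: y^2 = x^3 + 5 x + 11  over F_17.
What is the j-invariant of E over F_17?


Delta = -16(4 a^3 + 27 b^2) mod 17 = 10
-1728 * (4 a)^3 = -1728 * (4*5)^3 mod 17 = 9
j = 9 * 10^(-1) mod 17 = 6

j = 6 (mod 17)


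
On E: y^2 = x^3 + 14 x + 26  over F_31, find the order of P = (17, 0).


Compute successive multiples of P until we hit O:
  1P = (17, 0)
  2P = O

ord(P) = 2


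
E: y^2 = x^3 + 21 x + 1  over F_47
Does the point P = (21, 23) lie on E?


Check whether y^2 = x^3 + 21 x + 1 (mod 47) for (x, y) = (21, 23).
LHS: y^2 = 23^2 mod 47 = 12
RHS: x^3 + 21 x + 1 = 21^3 + 21*21 + 1 mod 47 = 21
LHS != RHS

No, not on the curve


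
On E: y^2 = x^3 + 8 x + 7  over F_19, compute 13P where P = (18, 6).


k = 13 = 1101_2 (binary, LSB first: 1011)
Double-and-add from P = (18, 6):
  bit 0 = 1: acc = O + (18, 6) = (18, 6)
  bit 1 = 0: acc unchanged = (18, 6)
  bit 2 = 1: acc = (18, 6) + (10, 2) = (15, 5)
  bit 3 = 1: acc = (15, 5) + (0, 8) = (1, 15)

13P = (1, 15)


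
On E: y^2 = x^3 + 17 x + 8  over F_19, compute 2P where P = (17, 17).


Doubling: s = (3 x1^2 + a) / (2 y1)
s = (3*17^2 + 17) / (2*17) mod 19 = 7
x3 = s^2 - 2 x1 mod 19 = 7^2 - 2*17 = 15
y3 = s (x1 - x3) - y1 mod 19 = 7 * (17 - 15) - 17 = 16

2P = (15, 16)


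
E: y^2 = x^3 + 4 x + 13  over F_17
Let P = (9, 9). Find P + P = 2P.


Doubling: s = (3 x1^2 + a) / (2 y1)
s = (3*9^2 + 4) / (2*9) mod 17 = 9
x3 = s^2 - 2 x1 mod 17 = 9^2 - 2*9 = 12
y3 = s (x1 - x3) - y1 mod 17 = 9 * (9 - 12) - 9 = 15

2P = (12, 15)


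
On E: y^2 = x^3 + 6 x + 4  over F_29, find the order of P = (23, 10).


Compute successive multiples of P until we hit O:
  1P = (23, 10)
  2P = (21, 13)
  3P = (9, 27)
  4P = (22, 24)
  5P = (6, 13)
  6P = (20, 27)
  7P = (2, 16)
  8P = (10, 7)
  ... (continuing to 37P)
  37P = O

ord(P) = 37


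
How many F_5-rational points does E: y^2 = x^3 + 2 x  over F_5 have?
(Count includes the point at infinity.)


For each x in F_5, count y with y^2 = x^3 + 2 x + 0 mod 5:
  x = 0: RHS = 0, y in [0]  -> 1 point(s)
Affine points: 1. Add the point at infinity: total = 2.

#E(F_5) = 2


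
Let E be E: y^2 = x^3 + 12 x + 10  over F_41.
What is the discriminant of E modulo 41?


4 a^3 + 27 b^2 = 4*12^3 + 27*10^2 = 6912 + 2700 = 9612
Delta = -16 * (9612) = -153792
Delta mod 41 = 40

Delta = 40 (mod 41)


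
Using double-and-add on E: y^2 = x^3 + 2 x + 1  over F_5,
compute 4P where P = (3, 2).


k = 4 = 100_2 (binary, LSB first: 001)
Double-and-add from P = (3, 2):
  bit 0 = 0: acc unchanged = O
  bit 1 = 0: acc unchanged = O
  bit 2 = 1: acc = O + (1, 3) = (1, 3)

4P = (1, 3)


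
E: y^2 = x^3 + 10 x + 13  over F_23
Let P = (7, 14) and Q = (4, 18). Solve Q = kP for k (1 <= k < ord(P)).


Enumerate multiples of P until we hit Q = (4, 18):
  1P = (7, 14)
  2P = (17, 17)
  3P = (3, 1)
  4P = (2, 8)
  5P = (9, 2)
  6P = (20, 18)
  7P = (21, 10)
  8P = (4, 18)
Match found at i = 8.

k = 8


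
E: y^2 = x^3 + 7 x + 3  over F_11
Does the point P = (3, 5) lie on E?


Check whether y^2 = x^3 + 7 x + 3 (mod 11) for (x, y) = (3, 5).
LHS: y^2 = 5^2 mod 11 = 3
RHS: x^3 + 7 x + 3 = 3^3 + 7*3 + 3 mod 11 = 7
LHS != RHS

No, not on the curve


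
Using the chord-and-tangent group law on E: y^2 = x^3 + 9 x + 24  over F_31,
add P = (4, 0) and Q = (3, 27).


P != Q, so use the chord formula.
s = (y2 - y1) / (x2 - x1) = (27) / (30) mod 31 = 4
x3 = s^2 - x1 - x2 mod 31 = 4^2 - 4 - 3 = 9
y3 = s (x1 - x3) - y1 mod 31 = 4 * (4 - 9) - 0 = 11

P + Q = (9, 11)


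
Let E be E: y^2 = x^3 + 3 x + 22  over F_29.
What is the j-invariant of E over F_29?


Delta = -16(4 a^3 + 27 b^2) mod 29 = 14
-1728 * (4 a)^3 = -1728 * (4*3)^3 mod 29 = 1
j = 1 * 14^(-1) mod 29 = 27

j = 27 (mod 29)


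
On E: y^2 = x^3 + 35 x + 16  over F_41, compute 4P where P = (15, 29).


k = 4 = 100_2 (binary, LSB first: 001)
Double-and-add from P = (15, 29):
  bit 0 = 0: acc unchanged = O
  bit 1 = 0: acc unchanged = O
  bit 2 = 1: acc = O + (34, 17) = (34, 17)

4P = (34, 17)


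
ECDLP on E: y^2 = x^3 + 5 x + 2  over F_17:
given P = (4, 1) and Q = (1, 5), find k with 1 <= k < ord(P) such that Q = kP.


Enumerate multiples of P until we hit Q = (1, 5):
  1P = (4, 1)
  2P = (10, 10)
  3P = (1, 12)
  4P = (16, 9)
  5P = (5, 4)
  6P = (0, 11)
  7P = (15, 1)
  8P = (15, 16)
  9P = (0, 6)
  10P = (5, 13)
  11P = (16, 8)
  12P = (1, 5)
Match found at i = 12.

k = 12
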